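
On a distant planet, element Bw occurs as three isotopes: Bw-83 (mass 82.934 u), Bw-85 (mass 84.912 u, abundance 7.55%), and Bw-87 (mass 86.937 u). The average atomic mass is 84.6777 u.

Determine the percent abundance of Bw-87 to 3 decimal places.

The remaining 92.45% is split between Bw-83 (fraction x) and Bw-87 (fraction 0.9245 − x).
Substituting: 82.934x + 86.937(0.9245 − x) = 78.266844
(82.934 − 86.937)x = -2.1064125  ⇒  x = 0.52621, y = 0.39829
Bw-83: 52.621%, Bw-87: 39.829%.

39.829%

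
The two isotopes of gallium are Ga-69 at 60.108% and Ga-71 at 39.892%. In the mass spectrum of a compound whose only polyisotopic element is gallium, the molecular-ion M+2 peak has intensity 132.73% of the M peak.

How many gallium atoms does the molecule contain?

The M+2/M ratio from n Ga atoms is n · q/p = n · 0.39892/0.60108.
n = 1.3273 × 0.60108/0.39892 = 2.00 ≈ 2

2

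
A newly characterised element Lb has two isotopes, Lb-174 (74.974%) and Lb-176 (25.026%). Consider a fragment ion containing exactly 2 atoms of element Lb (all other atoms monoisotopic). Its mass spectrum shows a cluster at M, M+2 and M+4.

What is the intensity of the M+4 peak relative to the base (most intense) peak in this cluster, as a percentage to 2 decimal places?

11.14%

Term probabilities: M 0.5621, M+2 0.3753, M+4 0.0626. Base peak = M.
P(M) = C(2,0) × 0.74974^2 × 0.25026^0 = 1 × 0.56211007 × 1.0000 = 0.562110 (base)
P(M+4) = C(2,2) × 0.74974^0 × 0.25026^2 = 1 × 1.0000 × 0.06263007 = 0.062630
Relative intensity = 0.062630 / 0.562110 × 100 = 11.14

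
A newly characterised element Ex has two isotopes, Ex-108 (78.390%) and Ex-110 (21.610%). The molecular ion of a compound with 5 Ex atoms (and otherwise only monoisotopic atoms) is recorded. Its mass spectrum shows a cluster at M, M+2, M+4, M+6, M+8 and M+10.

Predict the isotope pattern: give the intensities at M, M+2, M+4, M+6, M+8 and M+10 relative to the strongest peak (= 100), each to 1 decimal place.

Expanding (0.78390 + 0.21610)^5:
P(M) = 0.78390^5 = 0.296008
P(M+2) = 5 × 0.78390^4 × 0.21610^1 = 0.408007
P(M+4) = 10 × 0.78390^3 × 0.21610^2 = 0.224953
P(M+6) = 10 × 0.78390^2 × 0.21610^3 = 0.062013
P(M+8) = 5 × 0.78390^1 × 0.21610^4 = 0.008548
P(M+10) = 0.21610^5 = 0.000471
The M+2 peak is largest (0.408007); scaling to 100 gives 72.5 : 100.0 : 55.1 : 15.2 : 2.1 : 0.1.

72.5 : 100.0 : 55.1 : 15.2 : 2.1 : 0.1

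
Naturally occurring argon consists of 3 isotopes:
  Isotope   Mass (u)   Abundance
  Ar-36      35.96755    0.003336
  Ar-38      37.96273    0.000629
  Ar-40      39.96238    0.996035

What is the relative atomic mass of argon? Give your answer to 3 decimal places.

39.948 u

Average mass = Σ (abundance × isotope mass) = 0.003336 × 35.96755 + 0.000629 × 37.96273 + 0.996035 × 39.96238
= 0.119988 + 0.023879 + 39.803929 = 39.947796 u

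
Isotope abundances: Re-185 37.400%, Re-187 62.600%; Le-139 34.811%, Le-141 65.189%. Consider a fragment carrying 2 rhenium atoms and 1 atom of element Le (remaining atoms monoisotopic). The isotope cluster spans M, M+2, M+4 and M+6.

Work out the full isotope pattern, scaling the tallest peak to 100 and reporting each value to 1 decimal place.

11.0 : 57.6 : 100.0 : 57.8

Rhenium pattern (n=2): 0.139876 : 0.468248 : 0.391876
Element Le pattern (n=1): 0.34811 : 0.65189
Convolve the two distributions (both contribute in 2-u steps):
  M: 0.139876×0.34811 = 0.048692
  M+2: 0.139876×0.65189 + 0.468248×0.34811 = 0.254186
  M+4: 0.468248×0.65189 + 0.391876×0.34811 = 0.441662
  M+6: 0.391876×0.65189 = 0.255460
Scale to base peak (0.441662) = 100: 11.0 : 57.6 : 100.0 : 57.8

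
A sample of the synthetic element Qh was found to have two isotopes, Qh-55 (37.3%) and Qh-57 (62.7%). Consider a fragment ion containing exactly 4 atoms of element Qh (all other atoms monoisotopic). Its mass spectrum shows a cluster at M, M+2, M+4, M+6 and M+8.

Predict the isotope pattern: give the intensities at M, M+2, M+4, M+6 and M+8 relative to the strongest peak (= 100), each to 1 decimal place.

5.3 : 35.4 : 89.2 : 100.0 : 42.0

Each Qh atom is independently Qh-55 (p = 0.373) or Qh-57 (q = 0.627); the cluster is the binomial expansion (p + q)^4.
P(M) = 0.373^4 = 0.019357
P(M+2) = 4 × 0.373^3 × 0.627^1 = 0.130153
P(M+4) = 6 × 0.373^2 × 0.627^2 = 0.328174
P(M+6) = 4 × 0.373^1 × 0.627^3 = 0.367766
P(M+8) = 0.627^4 = 0.154550
The M+6 peak is largest (0.367766); scaling to 100 gives 5.3 : 35.4 : 89.2 : 100.0 : 42.0.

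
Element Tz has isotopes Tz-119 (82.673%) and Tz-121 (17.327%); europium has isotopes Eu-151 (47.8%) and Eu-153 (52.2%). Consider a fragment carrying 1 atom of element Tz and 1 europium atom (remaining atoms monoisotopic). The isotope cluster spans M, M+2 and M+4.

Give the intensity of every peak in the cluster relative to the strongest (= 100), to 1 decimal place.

Element Tz pattern (n=1): 0.82673 : 0.17327
Europium pattern (n=1): 0.4780 : 0.5220
Convolve the two distributions (both contribute in 2-u steps):
  M: 0.82673×0.4780 = 0.395177
  M+2: 0.82673×0.5220 + 0.17327×0.4780 = 0.514376
  M+4: 0.17327×0.5220 = 0.090447
Scale to base peak (0.514376) = 100: 76.8 : 100.0 : 17.6

76.8 : 100.0 : 17.6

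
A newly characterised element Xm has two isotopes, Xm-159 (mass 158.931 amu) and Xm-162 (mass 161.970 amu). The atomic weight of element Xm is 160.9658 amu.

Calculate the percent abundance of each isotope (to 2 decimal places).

Writing the weighted mean with unknown fraction x of Xm-159:
158.931·x + 161.970·(1 − x) = 160.9658
(158.931 − 161.970)·x = 160.9658 − 161.970
x = -1.0042 / -3.039 = 0.33044 → 33.04% Xm-159, 66.96% Xm-162.

Xm-159: 33.04%, Xm-162: 66.96%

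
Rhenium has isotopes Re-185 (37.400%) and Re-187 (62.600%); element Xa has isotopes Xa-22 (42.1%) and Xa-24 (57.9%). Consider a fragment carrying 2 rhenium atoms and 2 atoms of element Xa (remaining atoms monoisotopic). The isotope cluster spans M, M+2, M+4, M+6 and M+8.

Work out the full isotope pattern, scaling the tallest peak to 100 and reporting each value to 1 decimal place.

Rhenium pattern (n=2): 0.139876 : 0.468248 : 0.391876
Element Xa pattern (n=2): 0.177241 : 0.487518 : 0.335241
Convolve the two distributions (both contribute in 2-u steps):
  M: 0.139876×0.177241 = 0.024792
  M+2: 0.139876×0.487518 + 0.468248×0.177241 = 0.151185
  M+4: 0.139876×0.335241 + 0.468248×0.487518 + 0.391876×0.177241 = 0.344628
  M+6: 0.468248×0.335241 + 0.391876×0.487518 = 0.348023
  M+8: 0.391876×0.335241 = 0.131373
Scale to base peak (0.348023) = 100: 7.1 : 43.4 : 99.0 : 100.0 : 37.7

7.1 : 43.4 : 99.0 : 100.0 : 37.7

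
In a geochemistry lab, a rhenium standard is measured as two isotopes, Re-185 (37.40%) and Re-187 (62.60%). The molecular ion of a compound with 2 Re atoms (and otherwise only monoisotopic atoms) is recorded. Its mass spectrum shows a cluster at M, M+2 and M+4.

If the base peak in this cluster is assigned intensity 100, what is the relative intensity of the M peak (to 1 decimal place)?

(0.3740 + 0.6260)^2 gives M 0.1399, M+2 0.4682, M+4 0.3919; the largest is M+2.
P(M+2) = C(2,1) × 0.3740^1 × 0.6260^1 = 2 × 0.3740 × 0.6260 = 0.468248 (base)
P(M) = C(2,0) × 0.3740^2 × 0.6260^0 = 1 × 0.139876 × 1.0000 = 0.139876
Relative intensity = 0.139876 / 0.468248 × 100 = 29.9

29.9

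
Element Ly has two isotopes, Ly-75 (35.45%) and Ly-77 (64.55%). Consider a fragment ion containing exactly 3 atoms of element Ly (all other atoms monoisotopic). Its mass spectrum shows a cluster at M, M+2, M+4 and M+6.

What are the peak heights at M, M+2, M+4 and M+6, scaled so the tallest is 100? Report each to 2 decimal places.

10.05 : 54.92 : 100.00 : 60.70

Each Ly atom is independently Ly-75 (p = 0.3545) or Ly-77 (q = 0.6455); the cluster is the binomial expansion (p + q)^3.
P(M) = 0.3545^3 = 0.044550
P(M+2) = 3 × 0.3545^2 × 0.6455^1 = 0.243360
P(M+4) = 3 × 0.3545^1 × 0.6455^2 = 0.443129
P(M+6) = 0.6455^3 = 0.268961
The M+4 peak is largest (0.443129); scaling to 100 gives 10.05 : 54.92 : 100.00 : 60.70.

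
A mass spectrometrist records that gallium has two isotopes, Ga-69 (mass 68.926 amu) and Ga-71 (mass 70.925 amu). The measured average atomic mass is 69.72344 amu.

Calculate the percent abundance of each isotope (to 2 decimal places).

Let x be the fractional abundance of Ga-69; then Ga-71 has abundance 1 − x.
68.926·x + 70.925·(1 − x) = 69.72344
(68.926 − 70.925)·x = 69.72344 − 70.925
x = -1.20156 / -1.999 = 0.60108 → 60.11% Ga-69, 39.89% Ga-71.

Ga-69: 60.11%, Ga-71: 39.89%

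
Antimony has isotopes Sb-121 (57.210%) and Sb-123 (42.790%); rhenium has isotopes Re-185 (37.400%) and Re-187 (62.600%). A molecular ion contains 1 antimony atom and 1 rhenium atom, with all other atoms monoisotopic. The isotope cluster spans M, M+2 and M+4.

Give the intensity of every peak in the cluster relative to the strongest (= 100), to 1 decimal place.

41.3 : 100.0 : 51.7

Antimony pattern (n=1): 0.5721 : 0.4279
Rhenium pattern (n=1): 0.3740 : 0.6260
Convolve the two distributions (both contribute in 2-u steps):
  M: 0.5721×0.3740 = 0.213965
  M+2: 0.5721×0.6260 + 0.4279×0.3740 = 0.518169
  M+4: 0.4279×0.6260 = 0.267865
Scale to base peak (0.518169) = 100: 41.3 : 100.0 : 51.7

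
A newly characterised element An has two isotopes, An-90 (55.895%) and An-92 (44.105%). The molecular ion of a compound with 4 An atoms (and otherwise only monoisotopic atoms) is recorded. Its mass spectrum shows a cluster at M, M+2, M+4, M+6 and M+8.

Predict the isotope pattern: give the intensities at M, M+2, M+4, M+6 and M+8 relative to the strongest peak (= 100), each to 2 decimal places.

Each An atom is independently An-90 (p = 0.55895) or An-92 (q = 0.44105); the cluster is the binomial expansion (p + q)^4.
P(M) = 0.55895^4 = 0.097609
P(M+2) = 4 × 0.55895^3 × 0.44105^1 = 0.308082
P(M+4) = 6 × 0.55895^2 × 0.44105^2 = 0.364647
P(M+6) = 4 × 0.55895^1 × 0.44105^3 = 0.191821
P(M+8) = 0.44105^4 = 0.037840
The M+4 peak is largest (0.364647); scaling to 100 gives 26.77 : 84.49 : 100.00 : 52.60 : 10.38.

26.77 : 84.49 : 100.00 : 52.60 : 10.38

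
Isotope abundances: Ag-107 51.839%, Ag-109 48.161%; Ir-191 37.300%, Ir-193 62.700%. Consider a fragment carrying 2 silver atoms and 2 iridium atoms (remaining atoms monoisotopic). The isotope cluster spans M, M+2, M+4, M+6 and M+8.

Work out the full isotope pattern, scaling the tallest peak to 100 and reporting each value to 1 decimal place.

10.1 : 52.5 : 100.0 : 82.0 : 24.5

Silver pattern (n=2): 0.26872819 : 0.49932362 : 0.23194819
Iridium pattern (n=2): 0.139129 : 0.467742 : 0.393129
Convolve the two distributions (both contribute in 2-u steps):
  M: 0.26872819×0.139129 = 0.037388
  M+2: 0.26872819×0.467742 + 0.49932362×0.139129 = 0.195166
  M+4: 0.26872819×0.393129 + 0.49932362×0.467742 + 0.23194819×0.139129 = 0.371470
  M+6: 0.49932362×0.393129 + 0.23194819×0.467742 = 0.304791
  M+8: 0.23194819×0.393129 = 0.091186
Scale to base peak (0.371470) = 100: 10.1 : 52.5 : 100.0 : 82.0 : 24.5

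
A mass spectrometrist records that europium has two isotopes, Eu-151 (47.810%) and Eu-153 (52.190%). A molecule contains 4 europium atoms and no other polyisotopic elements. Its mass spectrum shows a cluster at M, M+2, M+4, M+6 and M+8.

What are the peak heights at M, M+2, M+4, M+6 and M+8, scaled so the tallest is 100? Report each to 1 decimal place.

14.0 : 61.1 : 100.0 : 72.8 : 19.9

Expanding (0.47810 + 0.52190)^4:
P(M) = 0.47810^4 = 0.052249
P(M+2) = 4 × 0.47810^3 × 0.52190^1 = 0.228141
P(M+4) = 6 × 0.47810^2 × 0.52190^2 = 0.373563
P(M+6) = 4 × 0.47810^1 × 0.52190^3 = 0.271857
P(M+8) = 0.52190^4 = 0.074191
The M+4 peak is largest (0.373563); scaling to 100 gives 14.0 : 61.1 : 100.0 : 72.8 : 19.9.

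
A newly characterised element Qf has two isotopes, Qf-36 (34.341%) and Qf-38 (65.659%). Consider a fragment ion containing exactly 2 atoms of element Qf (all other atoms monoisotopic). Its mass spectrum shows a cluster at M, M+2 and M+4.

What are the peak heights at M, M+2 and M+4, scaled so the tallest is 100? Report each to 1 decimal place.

Expanding (0.34341 + 0.65659)^2:
P(M) = 0.34341^2 = 0.117930
P(M+2) = 2 × 0.34341^1 × 0.65659^1 = 0.450959
P(M+4) = 0.65659^2 = 0.431110
The M+2 peak is largest (0.450959); scaling to 100 gives 26.2 : 100.0 : 95.6.

26.2 : 100.0 : 95.6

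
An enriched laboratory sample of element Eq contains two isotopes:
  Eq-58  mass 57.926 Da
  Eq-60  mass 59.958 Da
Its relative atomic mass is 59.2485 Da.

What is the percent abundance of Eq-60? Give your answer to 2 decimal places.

With x = fraction of Eq-58 (so Eq-60 is 1 − x):
57.926·x + 59.958·(1 − x) = 59.2485
(57.926 − 59.958)·x = 59.2485 − 59.958
x = -0.7095 / -2.032 = 0.34916 → 34.92% Eq-58, 65.08% Eq-60.

65.08%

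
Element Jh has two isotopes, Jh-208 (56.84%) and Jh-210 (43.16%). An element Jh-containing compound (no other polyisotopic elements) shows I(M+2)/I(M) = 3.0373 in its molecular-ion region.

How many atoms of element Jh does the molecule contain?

With n Jh atoms, P(M+2)/P(M) = C(n,1)·p^(n−1)q / p^n = n·q/p = n · 0.4316/0.5684.
n = 3.0373 × 0.5684/0.4316 = 4.00 ≈ 4

4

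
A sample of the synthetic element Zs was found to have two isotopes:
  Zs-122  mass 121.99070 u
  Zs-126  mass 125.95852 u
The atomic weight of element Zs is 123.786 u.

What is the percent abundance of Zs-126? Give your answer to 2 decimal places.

With x = fraction of Zs-122 (so Zs-126 is 1 − x):
121.99070·x + 125.95852·(1 − x) = 123.786
(121.99070 − 125.95852)·x = 123.786 − 125.95852
x = -2.17252 / -3.96782 = 0.54753 → 54.75% Zs-122, 45.25% Zs-126.

45.25%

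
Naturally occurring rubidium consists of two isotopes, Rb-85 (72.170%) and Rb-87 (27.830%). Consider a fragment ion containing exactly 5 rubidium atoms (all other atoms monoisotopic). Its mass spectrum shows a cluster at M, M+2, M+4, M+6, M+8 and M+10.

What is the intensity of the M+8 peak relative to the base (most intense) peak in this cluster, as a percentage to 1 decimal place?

5.7%

Term probabilities: M 0.1958, M+2 0.3775, M+4 0.2911, M+6 0.1123, M+8 0.0216, M+10 0.0017. Base peak = M+2.
P(M+2) = C(5,1) × 0.72170^4 × 0.27830^1 = 5 × 0.27128565 × 0.2783 = 0.377494 (base)
P(M+8) = C(5,4) × 0.72170^1 × 0.27830^4 = 5 × 0.7217 × 0.00599864 = 0.021646
Relative intensity = 0.021646 / 0.377494 × 100 = 5.7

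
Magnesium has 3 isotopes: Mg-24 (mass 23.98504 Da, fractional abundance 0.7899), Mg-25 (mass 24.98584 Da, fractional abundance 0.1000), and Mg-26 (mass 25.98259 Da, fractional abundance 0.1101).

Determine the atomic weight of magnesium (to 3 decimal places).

24.305 Da

Average mass = Σ (abundance × isotope mass) = 0.7899 × 23.98504 + 0.1000 × 24.98584 + 0.1101 × 25.98259
= 18.945783 + 2.498584 + 2.860683 = 24.305050 Da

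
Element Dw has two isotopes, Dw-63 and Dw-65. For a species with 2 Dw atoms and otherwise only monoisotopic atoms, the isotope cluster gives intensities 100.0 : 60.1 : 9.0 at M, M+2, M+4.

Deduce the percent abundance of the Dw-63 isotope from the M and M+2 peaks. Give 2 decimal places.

76.89%

Write p for the Dw-63 fraction. I(M+2)/I(M) = [C(2,1)·p^1·(1−p)] / p^2 = 2·(1−p)/p = 60.1/100.0 = 0.6010
(1−p)/p = 0.6010/2 = 0.3005  ⇒  p = 1/(1 + 0.3005) = 0.7689
Dw-63: 76.89%, Dw-65: 23.11%.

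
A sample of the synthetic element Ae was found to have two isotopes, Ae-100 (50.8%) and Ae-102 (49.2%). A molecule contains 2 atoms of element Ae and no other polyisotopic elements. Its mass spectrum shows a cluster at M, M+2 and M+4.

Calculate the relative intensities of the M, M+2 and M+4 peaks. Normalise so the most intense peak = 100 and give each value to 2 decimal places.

51.63 : 100.00 : 48.43

Each Ae atom is independently Ae-100 (p = 0.508) or Ae-102 (q = 0.492); the cluster is the binomial expansion (p + q)^2.
P(M) = 0.508^2 = 0.258064
P(M+2) = 2 × 0.508^1 × 0.492^1 = 0.499872
P(M+4) = 0.492^2 = 0.242064
The M+2 peak is largest (0.499872); scaling to 100 gives 51.63 : 100.00 : 48.43.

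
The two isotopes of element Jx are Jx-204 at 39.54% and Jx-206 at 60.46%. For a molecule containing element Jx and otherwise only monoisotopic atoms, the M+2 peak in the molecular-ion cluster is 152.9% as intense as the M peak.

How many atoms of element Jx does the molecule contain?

For n independent Jx atoms, I(M+2)/I(M) = n · (abundance Jx-206) / (abundance Jx-204) = n · 0.6046/0.3954.
n = 1.529 × 0.3954/0.6046 = 1.00 ≈ 1

1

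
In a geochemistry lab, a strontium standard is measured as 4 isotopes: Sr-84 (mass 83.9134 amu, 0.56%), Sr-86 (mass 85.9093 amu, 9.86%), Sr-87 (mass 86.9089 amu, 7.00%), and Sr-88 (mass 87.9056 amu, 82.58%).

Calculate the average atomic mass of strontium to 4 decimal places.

87.6166 amu

The abundance-weighted mean is 0.0056 × 83.9134 + 0.0986 × 85.9093 + 0.0700 × 86.9089 + 0.8258 × 87.9056
= 0.46992 + 8.47066 + 6.08362 + 72.59244 = 87.61664 amu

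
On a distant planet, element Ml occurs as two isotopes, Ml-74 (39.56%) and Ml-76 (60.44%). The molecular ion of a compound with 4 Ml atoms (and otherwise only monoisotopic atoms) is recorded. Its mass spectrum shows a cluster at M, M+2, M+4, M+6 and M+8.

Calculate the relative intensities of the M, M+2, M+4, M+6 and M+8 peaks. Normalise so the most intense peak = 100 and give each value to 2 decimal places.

The 4 Ml atoms are independent, so intensities follow the terms of (0.3956 + 0.6044)^4.
P(M) = 0.3956^4 = 0.024492
P(M+2) = 4 × 0.3956^3 × 0.6044^1 = 0.149676
P(M+4) = 6 × 0.3956^2 × 0.6044^2 = 0.343015
P(M+6) = 4 × 0.3956^1 × 0.6044^3 = 0.349373
P(M+8) = 0.6044^4 = 0.133444
The M+6 peak is largest (0.349373); scaling to 100 gives 7.01 : 42.84 : 98.18 : 100.00 : 38.20.

7.01 : 42.84 : 98.18 : 100.00 : 38.20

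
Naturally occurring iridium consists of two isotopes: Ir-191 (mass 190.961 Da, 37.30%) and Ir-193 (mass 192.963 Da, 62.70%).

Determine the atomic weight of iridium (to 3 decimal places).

192.216 Da

The abundance-weighted mean is 0.3730 × 190.961 + 0.6270 × 192.963
= 71.2285 + 120.9878 = 192.2163 Da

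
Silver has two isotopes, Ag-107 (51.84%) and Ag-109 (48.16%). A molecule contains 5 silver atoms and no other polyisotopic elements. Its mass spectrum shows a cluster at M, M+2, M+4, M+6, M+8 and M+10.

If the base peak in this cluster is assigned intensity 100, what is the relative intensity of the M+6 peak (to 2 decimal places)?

92.90

Binomial terms of (0.5184 + 0.4816)^5: M 0.0374, M+2 0.1739, M+4 0.3231, M+6 0.3002, M+8 0.1394, M+10 0.0259 → M+4 is the base peak.
P(M+4) = C(5,2) × 0.5184^3 × 0.4816^2 = 10 × 0.13931407 × 0.23193856 = 0.323123 (base)
P(M+6) = C(5,3) × 0.5184^2 × 0.4816^3 = 10 × 0.26873856 × 0.11170161 = 0.300185
Relative intensity = 0.300185 / 0.323123 × 100 = 92.90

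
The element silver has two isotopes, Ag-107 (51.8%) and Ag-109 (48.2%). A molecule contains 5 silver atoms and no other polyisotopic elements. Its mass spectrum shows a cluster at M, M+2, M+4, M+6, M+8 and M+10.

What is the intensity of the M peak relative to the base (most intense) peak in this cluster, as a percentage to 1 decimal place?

(0.518 + 0.482)^5 gives M 0.0373, M+2 0.1735, M+4 0.3229, M+6 0.3005, M+8 0.1398, M+10 0.0260; the largest is M+4.
P(M+4) = C(5,2) × 0.518^3 × 0.482^2 = 10 × 0.13899183 × 0.232324 = 0.322911 (base)
P(M) = C(5,0) × 0.518^5 × 0.482^0 = 1 × 0.03729484 × 1.0000 = 0.037295
Relative intensity = 0.037295 / 0.322911 × 100 = 11.5

11.5%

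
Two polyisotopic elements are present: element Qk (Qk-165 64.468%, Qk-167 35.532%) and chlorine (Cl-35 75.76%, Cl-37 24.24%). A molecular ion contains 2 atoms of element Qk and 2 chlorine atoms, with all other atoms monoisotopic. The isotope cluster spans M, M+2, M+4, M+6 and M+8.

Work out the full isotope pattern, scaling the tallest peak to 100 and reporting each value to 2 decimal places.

57.40 : 100.00 : 63.80 : 17.63 : 1.78

Element Qk pattern (n=2): 0.4156123 : 0.4581354 : 0.1262523
Chlorine pattern (n=2): 0.57395776 : 0.36728448 : 0.05875776
Convolve the two distributions (both contribute in 2-u steps):
  M: 0.4156123×0.57395776 = 0.238544
  M+2: 0.4156123×0.36728448 + 0.4581354×0.57395776 = 0.415598
  M+4: 0.4156123×0.05875776 + 0.4581354×0.36728448 + 0.1262523×0.57395776 = 0.265150
  M+6: 0.4581354×0.05875776 + 0.1262523×0.36728448 = 0.073290
  M+8: 0.1262523×0.05875776 = 0.007418
Scale to base peak (0.415598) = 100: 57.40 : 100.00 : 63.80 : 17.63 : 1.78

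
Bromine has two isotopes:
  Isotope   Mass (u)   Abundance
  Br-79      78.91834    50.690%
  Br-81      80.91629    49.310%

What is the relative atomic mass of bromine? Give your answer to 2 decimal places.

79.90 u

Weight each isotope mass by its fractional abundance: 0.50690 × 78.91834 + 0.49310 × 80.91629
= 40.003707 + 39.899823 = 79.903530 u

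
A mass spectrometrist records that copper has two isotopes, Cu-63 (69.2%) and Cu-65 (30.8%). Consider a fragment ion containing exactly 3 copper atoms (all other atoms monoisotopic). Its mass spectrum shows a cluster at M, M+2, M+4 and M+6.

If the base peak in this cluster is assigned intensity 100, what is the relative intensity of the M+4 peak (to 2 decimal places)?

44.51

Binomial terms of (0.692 + 0.308)^3: M 0.3314, M+2 0.4425, M+4 0.1969, M+6 0.0292 → M+2 is the base peak.
P(M+2) = C(3,1) × 0.692^2 × 0.308^1 = 3 × 0.478864 × 0.3080 = 0.442470 (base)
P(M+4) = C(3,2) × 0.692^1 × 0.308^2 = 3 × 0.6920 × 0.094864 = 0.196938
Relative intensity = 0.196938 / 0.442470 × 100 = 44.51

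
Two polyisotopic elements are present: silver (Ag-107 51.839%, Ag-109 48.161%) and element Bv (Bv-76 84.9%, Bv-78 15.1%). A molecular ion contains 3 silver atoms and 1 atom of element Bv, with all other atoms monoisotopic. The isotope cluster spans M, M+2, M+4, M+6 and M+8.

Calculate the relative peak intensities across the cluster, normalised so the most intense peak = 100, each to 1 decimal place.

Silver pattern (n=3): 0.13930601 : 0.38826655 : 0.36071887 : 0.11170857
Element Bv pattern (n=1): 0.8490 : 0.1510
Convolve the two distributions (both contribute in 2-u steps):
  M: 0.13930601×0.8490 = 0.118271
  M+2: 0.13930601×0.1510 + 0.38826655×0.8490 = 0.350674
  M+4: 0.38826655×0.1510 + 0.36071887×0.8490 = 0.364879
  M+6: 0.36071887×0.1510 + 0.11170857×0.8490 = 0.149309
  M+8: 0.11170857×0.1510 = 0.016868
Scale to base peak (0.364879) = 100: 32.4 : 96.1 : 100.0 : 40.9 : 4.6

32.4 : 96.1 : 100.0 : 40.9 : 4.6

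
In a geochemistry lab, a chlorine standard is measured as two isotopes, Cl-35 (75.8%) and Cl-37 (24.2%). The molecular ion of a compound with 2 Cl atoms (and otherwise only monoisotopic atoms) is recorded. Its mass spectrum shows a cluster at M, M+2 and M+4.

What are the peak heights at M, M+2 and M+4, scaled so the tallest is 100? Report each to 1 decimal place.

100.0 : 63.9 : 10.2

The 2 Cl atoms are independent, so intensities follow the terms of (0.758 + 0.242)^2.
P(M) = 0.758^2 = 0.574564
P(M+2) = 2 × 0.758^1 × 0.242^1 = 0.366872
P(M+4) = 0.242^2 = 0.058564
The M peak is largest (0.574564); scaling to 100 gives 100.0 : 63.9 : 10.2.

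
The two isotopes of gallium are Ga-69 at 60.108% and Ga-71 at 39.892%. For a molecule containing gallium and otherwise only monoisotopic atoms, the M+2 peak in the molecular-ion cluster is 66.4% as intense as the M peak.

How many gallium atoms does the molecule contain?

The M+2/M ratio from n Ga atoms is n · q/p = n · 0.39892/0.60108.
n = 0.664 × 0.60108/0.39892 = 1.00 ≈ 1

1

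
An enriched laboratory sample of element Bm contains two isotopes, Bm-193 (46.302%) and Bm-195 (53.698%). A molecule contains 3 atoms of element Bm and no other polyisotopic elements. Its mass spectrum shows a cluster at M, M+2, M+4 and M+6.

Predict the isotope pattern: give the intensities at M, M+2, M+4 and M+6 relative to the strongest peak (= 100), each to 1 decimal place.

Expanding (0.46302 + 0.53698)^3:
P(M) = 0.46302^3 = 0.099266
P(M+2) = 3 × 0.46302^2 × 0.53698^1 = 0.345365
P(M+4) = 3 × 0.46302^1 × 0.53698^2 = 0.400532
P(M+6) = 0.53698^3 = 0.154837
The M+4 peak is largest (0.400532); scaling to 100 gives 24.8 : 86.2 : 100.0 : 38.7.

24.8 : 86.2 : 100.0 : 38.7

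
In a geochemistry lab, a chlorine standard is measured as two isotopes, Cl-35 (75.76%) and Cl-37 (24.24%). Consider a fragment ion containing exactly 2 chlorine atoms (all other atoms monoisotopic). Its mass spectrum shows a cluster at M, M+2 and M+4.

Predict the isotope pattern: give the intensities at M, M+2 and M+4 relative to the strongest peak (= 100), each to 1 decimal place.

The 2 Cl atoms are independent, so intensities follow the terms of (0.7576 + 0.2424)^2.
P(M) = 0.7576^2 = 0.573958
P(M+2) = 2 × 0.7576^1 × 0.2424^1 = 0.367284
P(M+4) = 0.2424^2 = 0.058758
The M peak is largest (0.573958); scaling to 100 gives 100.0 : 64.0 : 10.2.

100.0 : 64.0 : 10.2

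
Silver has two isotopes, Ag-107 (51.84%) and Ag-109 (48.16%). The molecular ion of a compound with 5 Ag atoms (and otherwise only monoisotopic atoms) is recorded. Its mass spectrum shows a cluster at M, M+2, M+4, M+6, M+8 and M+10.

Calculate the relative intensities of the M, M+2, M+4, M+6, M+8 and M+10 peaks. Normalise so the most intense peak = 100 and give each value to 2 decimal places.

11.59 : 53.82 : 100.00 : 92.90 : 43.15 : 8.02

Each Ag atom is independently Ag-107 (p = 0.5184) or Ag-109 (q = 0.4816); the cluster is the binomial expansion (p + q)^5.
P(M) = 0.5184^5 = 0.037439
P(M+2) = 5 × 0.5184^4 × 0.4816^1 = 0.173907
P(M+4) = 10 × 0.5184^3 × 0.4816^2 = 0.323123
P(M+6) = 10 × 0.5184^2 × 0.4816^3 = 0.300185
P(M+8) = 5 × 0.5184^1 × 0.4816^4 = 0.139438
P(M+10) = 0.4816^5 = 0.025908
The M+4 peak is largest (0.323123); scaling to 100 gives 11.59 : 53.82 : 100.00 : 92.90 : 43.15 : 8.02.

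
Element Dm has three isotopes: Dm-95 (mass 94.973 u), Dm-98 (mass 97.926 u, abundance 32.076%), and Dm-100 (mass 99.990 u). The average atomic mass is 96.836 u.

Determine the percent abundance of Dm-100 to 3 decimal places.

18.254%

The remaining 67.924% is split between Dm-95 (fraction x) and Dm-100 (fraction 0.67924 − x).
Substituting: 94.973x + 99.990(0.67924 − x) = 65.42525624
(94.973 − 99.990)x = -2.49195136  ⇒  x = 0.49670, y = 0.18254
Dm-95: 49.670%, Dm-100: 18.254%.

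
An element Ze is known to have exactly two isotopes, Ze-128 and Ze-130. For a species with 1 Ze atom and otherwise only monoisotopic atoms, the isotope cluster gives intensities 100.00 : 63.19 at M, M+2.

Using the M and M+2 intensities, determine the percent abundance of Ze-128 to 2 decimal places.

61.28%

Let p = fractional abundance of Ze-128. I(M+2)/I(M) = [C(1,1)·p^0·(1−p)] / p^1 = 1·(1−p)/p = 63.19/100.00 = 0.6319
(1−p)/p = 0.6319/1 = 0.6319  ⇒  p = 1/(1 + 0.6319) = 0.6128
Ze-128: 61.28%, Ze-130: 38.72%.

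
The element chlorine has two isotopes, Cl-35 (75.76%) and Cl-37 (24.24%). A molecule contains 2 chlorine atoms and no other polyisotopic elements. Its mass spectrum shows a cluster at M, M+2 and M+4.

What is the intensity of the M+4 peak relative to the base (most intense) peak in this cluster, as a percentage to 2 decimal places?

Binomial terms of (0.7576 + 0.2424)^2: M 0.5740, M+2 0.3673, M+4 0.0588 → M is the base peak.
P(M) = C(2,0) × 0.7576^2 × 0.2424^0 = 1 × 0.57395776 × 1.0000 = 0.573958 (base)
P(M+4) = C(2,2) × 0.7576^0 × 0.2424^2 = 1 × 1.0000 × 0.05875776 = 0.058758
Relative intensity = 0.058758 / 0.573958 × 100 = 10.24

10.24%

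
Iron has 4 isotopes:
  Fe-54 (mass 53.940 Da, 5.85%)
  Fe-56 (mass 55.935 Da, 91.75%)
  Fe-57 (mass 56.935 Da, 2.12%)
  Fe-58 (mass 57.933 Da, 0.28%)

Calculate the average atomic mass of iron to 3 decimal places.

55.845 Da

Average mass = Σ (abundance × isotope mass) = 0.0585 × 53.940 + 0.9175 × 55.935 + 0.0212 × 56.935 + 0.0028 × 57.933
= 3.1555 + 51.3204 + 1.2070 + 0.1622 = 55.8451 Da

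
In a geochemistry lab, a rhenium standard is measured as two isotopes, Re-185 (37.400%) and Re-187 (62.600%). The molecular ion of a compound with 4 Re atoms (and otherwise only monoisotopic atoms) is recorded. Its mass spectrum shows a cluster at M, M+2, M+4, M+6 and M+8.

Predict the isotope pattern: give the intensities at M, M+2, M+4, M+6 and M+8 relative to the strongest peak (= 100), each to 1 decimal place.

5.3 : 35.7 : 89.6 : 100.0 : 41.8

The 4 Re atoms are independent, so intensities follow the terms of (0.37400 + 0.62600)^4.
P(M) = 0.37400^4 = 0.019565
P(M+2) = 4 × 0.37400^3 × 0.62600^1 = 0.130993
P(M+4) = 6 × 0.37400^2 × 0.62600^2 = 0.328884
P(M+6) = 4 × 0.37400^1 × 0.62600^3 = 0.366990
P(M+8) = 0.62600^4 = 0.153567
The M+6 peak is largest (0.366990); scaling to 100 gives 5.3 : 35.7 : 89.6 : 100.0 : 41.8.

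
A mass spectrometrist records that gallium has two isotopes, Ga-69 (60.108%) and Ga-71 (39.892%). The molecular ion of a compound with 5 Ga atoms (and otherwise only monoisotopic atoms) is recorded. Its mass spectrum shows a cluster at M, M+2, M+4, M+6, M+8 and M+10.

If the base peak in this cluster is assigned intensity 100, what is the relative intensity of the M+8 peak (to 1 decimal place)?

22.0

(0.60108 + 0.39892)^5 gives M 0.0785, M+2 0.2604, M+4 0.3456, M+6 0.2294, M+8 0.0761, M+10 0.0101; the largest is M+4.
P(M+4) = C(5,2) × 0.60108^3 × 0.39892^2 = 10 × 0.2171685 × 0.15913717 = 0.345596 (base)
P(M+8) = C(5,4) × 0.60108^1 × 0.39892^4 = 5 × 0.60108 × 0.02532464 = 0.076111
Relative intensity = 0.076111 / 0.345596 × 100 = 22.0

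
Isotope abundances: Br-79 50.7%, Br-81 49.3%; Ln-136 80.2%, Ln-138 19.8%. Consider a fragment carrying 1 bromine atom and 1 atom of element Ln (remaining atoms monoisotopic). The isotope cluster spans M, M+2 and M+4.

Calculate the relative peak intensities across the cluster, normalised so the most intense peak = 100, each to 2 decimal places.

82.02 : 100.00 : 19.69

Bromine pattern (n=1): 0.5070 : 0.4930
Element Ln pattern (n=1): 0.8020 : 0.1980
Convolve the two distributions (both contribute in 2-u steps):
  M: 0.5070×0.8020 = 0.406614
  M+2: 0.5070×0.1980 + 0.4930×0.8020 = 0.495772
  M+4: 0.4930×0.1980 = 0.097614
Scale to base peak (0.495772) = 100: 82.02 : 100.00 : 19.69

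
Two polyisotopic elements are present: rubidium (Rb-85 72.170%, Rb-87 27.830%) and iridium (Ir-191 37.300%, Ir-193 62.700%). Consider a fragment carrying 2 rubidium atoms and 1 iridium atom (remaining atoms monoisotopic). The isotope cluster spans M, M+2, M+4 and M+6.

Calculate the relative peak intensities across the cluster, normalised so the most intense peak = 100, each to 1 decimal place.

40.8 : 100.0 : 58.9 : 10.2

Rubidium pattern (n=2): 0.52085089 : 0.40169822 : 0.07745089
Iridium pattern (n=1): 0.3730 : 0.6270
Convolve the two distributions (both contribute in 2-u steps):
  M: 0.52085089×0.3730 = 0.194277
  M+2: 0.52085089×0.6270 + 0.40169822×0.3730 = 0.476407
  M+4: 0.40169822×0.6270 + 0.07745089×0.3730 = 0.280754
  M+6: 0.07745089×0.6270 = 0.048562
Scale to base peak (0.476407) = 100: 40.8 : 100.0 : 58.9 : 10.2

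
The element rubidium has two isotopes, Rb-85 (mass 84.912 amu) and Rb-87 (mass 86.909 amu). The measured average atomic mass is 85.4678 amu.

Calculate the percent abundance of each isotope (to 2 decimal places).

Let x be the fractional abundance of Rb-85; then Rb-87 has abundance 1 − x.
84.912·x + 86.909·(1 − x) = 85.4678
(84.912 − 86.909)·x = 85.4678 − 86.909
x = -1.4412 / -1.997 = 0.72168 → 72.17% Rb-85, 27.83% Rb-87.

Rb-85: 72.17%, Rb-87: 27.83%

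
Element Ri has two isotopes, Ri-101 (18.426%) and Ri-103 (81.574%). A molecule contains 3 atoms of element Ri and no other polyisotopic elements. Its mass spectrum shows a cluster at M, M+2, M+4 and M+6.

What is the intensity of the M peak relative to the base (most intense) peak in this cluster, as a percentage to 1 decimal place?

1.2%

Binomial terms of (0.18426 + 0.81574)^3: M 0.0063, M+2 0.0831, M+4 0.3678, M+6 0.5428 → M+6 is the base peak.
P(M+6) = C(3,3) × 0.18426^0 × 0.81574^3 = 1 × 1.0000 × 0.54281929 = 0.542819 (base)
P(M) = C(3,0) × 0.18426^3 × 0.81574^0 = 1 × 0.00625595 × 1.0000 = 0.006256
Relative intensity = 0.006256 / 0.542819 × 100 = 1.2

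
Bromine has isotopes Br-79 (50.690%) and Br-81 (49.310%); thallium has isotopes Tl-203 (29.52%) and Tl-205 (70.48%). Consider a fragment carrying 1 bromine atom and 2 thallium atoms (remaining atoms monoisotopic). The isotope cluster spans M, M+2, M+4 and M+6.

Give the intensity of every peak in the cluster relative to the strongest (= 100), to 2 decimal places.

9.67 : 55.56 : 100.00 : 53.60

Bromine pattern (n=1): 0.5069 : 0.4931
Thallium pattern (n=2): 0.08714304 : 0.41611392 : 0.49674304
Convolve the two distributions (both contribute in 2-u steps):
  M: 0.5069×0.08714304 = 0.044173
  M+2: 0.5069×0.41611392 + 0.4931×0.08714304 = 0.253898
  M+4: 0.5069×0.49674304 + 0.4931×0.41611392 = 0.456985
  M+6: 0.4931×0.49674304 = 0.244944
Scale to base peak (0.456985) = 100: 9.67 : 55.56 : 100.00 : 53.60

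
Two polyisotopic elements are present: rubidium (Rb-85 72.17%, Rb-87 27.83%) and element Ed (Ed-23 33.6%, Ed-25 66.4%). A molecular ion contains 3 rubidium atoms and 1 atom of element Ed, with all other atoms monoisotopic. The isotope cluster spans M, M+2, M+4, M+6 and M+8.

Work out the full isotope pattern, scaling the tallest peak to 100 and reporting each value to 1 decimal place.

Rubidium pattern (n=3): 0.37589809 : 0.43485841 : 0.16768892 : 0.02155458
Element Ed pattern (n=1): 0.3360 : 0.6640
Convolve the two distributions (both contribute in 2-u steps):
  M: 0.37589809×0.3360 = 0.126302
  M+2: 0.37589809×0.6640 + 0.43485841×0.3360 = 0.395709
  M+4: 0.43485841×0.6640 + 0.16768892×0.3360 = 0.345089
  M+6: 0.16768892×0.6640 + 0.02155458×0.3360 = 0.118588
  M+8: 0.02155458×0.6640 = 0.014312
Scale to base peak (0.395709) = 100: 31.9 : 100.0 : 87.2 : 30.0 : 3.6

31.9 : 100.0 : 87.2 : 30.0 : 3.6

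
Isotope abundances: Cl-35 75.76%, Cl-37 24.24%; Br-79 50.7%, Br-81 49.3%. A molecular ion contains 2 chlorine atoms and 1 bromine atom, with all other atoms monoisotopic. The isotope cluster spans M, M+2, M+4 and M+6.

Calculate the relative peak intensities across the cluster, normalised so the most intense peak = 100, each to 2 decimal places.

Chlorine pattern (n=2): 0.57395776 : 0.36728448 : 0.05875776
Bromine pattern (n=1): 0.5070 : 0.4930
Convolve the two distributions (both contribute in 2-u steps):
  M: 0.57395776×0.5070 = 0.290997
  M+2: 0.57395776×0.4930 + 0.36728448×0.5070 = 0.469174
  M+4: 0.36728448×0.4930 + 0.05875776×0.5070 = 0.210861
  M+6: 0.05875776×0.4930 = 0.028968
Scale to base peak (0.469174) = 100: 62.02 : 100.00 : 44.94 : 6.17

62.02 : 100.00 : 44.94 : 6.17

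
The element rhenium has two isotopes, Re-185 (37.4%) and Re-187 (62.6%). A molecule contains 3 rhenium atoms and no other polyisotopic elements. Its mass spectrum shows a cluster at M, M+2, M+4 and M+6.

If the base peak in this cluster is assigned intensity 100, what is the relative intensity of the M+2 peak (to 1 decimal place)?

Binomial terms of (0.374 + 0.626)^3: M 0.0523, M+2 0.2627, M+4 0.4397, M+6 0.2453 → M+4 is the base peak.
P(M+4) = C(3,2) × 0.374^1 × 0.626^2 = 3 × 0.3740 × 0.391876 = 0.439685 (base)
P(M+2) = C(3,1) × 0.374^2 × 0.626^1 = 3 × 0.139876 × 0.6260 = 0.262687
Relative intensity = 0.262687 / 0.439685 × 100 = 59.7

59.7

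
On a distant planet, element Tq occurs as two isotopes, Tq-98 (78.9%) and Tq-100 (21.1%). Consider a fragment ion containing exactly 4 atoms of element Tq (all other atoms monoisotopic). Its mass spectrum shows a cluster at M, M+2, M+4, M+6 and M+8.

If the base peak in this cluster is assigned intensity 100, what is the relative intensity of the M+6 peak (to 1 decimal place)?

7.2

Binomial terms of (0.789 + 0.211)^4: M 0.3875, M+2 0.4145, M+4 0.1663, M+6 0.0296, M+8 0.0020 → M+2 is the base peak.
P(M+2) = C(4,1) × 0.789^3 × 0.211^1 = 4 × 0.49116907 × 0.2110 = 0.414547 (base)
P(M+6) = C(4,3) × 0.789^1 × 0.211^3 = 4 × 0.7890 × 0.00939393 = 0.029647
Relative intensity = 0.029647 / 0.414547 × 100 = 7.2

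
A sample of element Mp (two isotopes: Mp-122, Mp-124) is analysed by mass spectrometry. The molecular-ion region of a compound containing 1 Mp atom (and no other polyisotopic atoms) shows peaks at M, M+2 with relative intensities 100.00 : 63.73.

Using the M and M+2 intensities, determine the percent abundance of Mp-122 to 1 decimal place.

Let p = fractional abundance of Mp-122. I(M+2)/I(M) = [C(1,1)·p^0·(1−p)] / p^1 = 1·(1−p)/p = 63.73/100.00 = 0.6373
(1−p)/p = 0.6373/1 = 0.6373  ⇒  p = 1/(1 + 0.6373) = 0.6108
Mp-122: 61.1%, Mp-124: 38.9%.

61.1%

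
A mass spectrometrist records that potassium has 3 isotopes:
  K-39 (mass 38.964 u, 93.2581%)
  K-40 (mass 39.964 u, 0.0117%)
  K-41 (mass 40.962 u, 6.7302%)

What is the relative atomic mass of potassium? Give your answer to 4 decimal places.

39.0986 u

The abundance-weighted mean is 0.932581 × 38.964 + 0.000117 × 39.964 + 0.067302 × 40.962
= 36.33709 + 0.00468 + 2.75682 = 39.09859 u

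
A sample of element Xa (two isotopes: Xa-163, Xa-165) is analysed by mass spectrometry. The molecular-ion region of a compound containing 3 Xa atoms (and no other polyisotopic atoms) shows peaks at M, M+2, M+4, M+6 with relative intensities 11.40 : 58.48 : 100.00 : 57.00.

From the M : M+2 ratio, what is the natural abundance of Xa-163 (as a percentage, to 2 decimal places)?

36.90%

Let p = fractional abundance of Xa-163. I(M+2)/I(M) = [C(3,1)·p^2·(1−p)] / p^3 = 3·(1−p)/p = 58.48/11.40 = 5.1298
(1−p)/p = 5.1298/3 = 1.7099  ⇒  p = 1/(1 + 1.7099) = 0.3690
Xa-163: 36.90%, Xa-165: 63.10%.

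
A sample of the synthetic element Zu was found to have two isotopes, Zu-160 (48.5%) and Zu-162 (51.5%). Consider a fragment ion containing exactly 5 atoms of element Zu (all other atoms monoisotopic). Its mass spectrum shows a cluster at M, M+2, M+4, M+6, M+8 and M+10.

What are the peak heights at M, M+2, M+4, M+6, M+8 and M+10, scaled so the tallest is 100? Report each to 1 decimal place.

Expanding (0.485 + 0.515)^5:
P(M) = 0.485^5 = 0.026835
P(M+2) = 5 × 0.485^4 × 0.515^1 = 0.142477
P(M+4) = 10 × 0.485^3 × 0.515^2 = 0.302580
P(M+6) = 10 × 0.485^2 × 0.515^3 = 0.321296
P(M+8) = 5 × 0.485^1 × 0.515^4 = 0.170585
P(M+10) = 0.515^5 = 0.036227
The M+6 peak is largest (0.321296); scaling to 100 gives 8.4 : 44.3 : 94.2 : 100.0 : 53.1 : 11.3.

8.4 : 44.3 : 94.2 : 100.0 : 53.1 : 11.3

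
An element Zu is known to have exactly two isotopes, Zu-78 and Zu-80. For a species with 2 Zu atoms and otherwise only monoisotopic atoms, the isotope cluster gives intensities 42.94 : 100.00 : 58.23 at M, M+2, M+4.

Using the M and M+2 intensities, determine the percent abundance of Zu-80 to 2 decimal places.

53.80%

Let p = fractional abundance of Zu-78. I(M+2)/I(M) = [C(2,1)·p^1·(1−p)] / p^2 = 2·(1−p)/p = 100.00/42.94 = 2.3288
(1−p)/p = 2.3288/2 = 1.1644  ⇒  p = 1/(1 + 1.1644) = 0.4620
Zu-78: 46.20%, Zu-80: 53.80%.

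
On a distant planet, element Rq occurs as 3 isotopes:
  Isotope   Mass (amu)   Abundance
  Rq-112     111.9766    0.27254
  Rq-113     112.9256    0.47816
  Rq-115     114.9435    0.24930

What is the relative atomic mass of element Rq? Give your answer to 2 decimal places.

Average mass = Σ (abundance × isotope mass) = 0.27254 × 111.9766 + 0.47816 × 112.9256 + 0.24930 × 114.9435
= 30.51810 + 53.99650 + 28.65541 = 113.17001 amu

113.17 amu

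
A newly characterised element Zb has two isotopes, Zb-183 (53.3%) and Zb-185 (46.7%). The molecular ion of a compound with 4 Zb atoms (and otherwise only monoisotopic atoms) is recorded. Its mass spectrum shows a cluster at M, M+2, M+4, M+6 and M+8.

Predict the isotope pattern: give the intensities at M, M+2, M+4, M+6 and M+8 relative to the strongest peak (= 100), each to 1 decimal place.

Each Zb atom is independently Zb-183 (p = 0.533) or Zb-185 (q = 0.467); the cluster is the binomial expansion (p + q)^4.
P(M) = 0.533^4 = 0.080707
P(M+2) = 4 × 0.533^3 × 0.467^1 = 0.282852
P(M+4) = 6 × 0.533^2 × 0.467^2 = 0.371740
P(M+6) = 4 × 0.533^1 × 0.467^3 = 0.217139
P(M+8) = 0.467^4 = 0.047563
The M+4 peak is largest (0.371740); scaling to 100 gives 21.7 : 76.1 : 100.0 : 58.4 : 12.8.

21.7 : 76.1 : 100.0 : 58.4 : 12.8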